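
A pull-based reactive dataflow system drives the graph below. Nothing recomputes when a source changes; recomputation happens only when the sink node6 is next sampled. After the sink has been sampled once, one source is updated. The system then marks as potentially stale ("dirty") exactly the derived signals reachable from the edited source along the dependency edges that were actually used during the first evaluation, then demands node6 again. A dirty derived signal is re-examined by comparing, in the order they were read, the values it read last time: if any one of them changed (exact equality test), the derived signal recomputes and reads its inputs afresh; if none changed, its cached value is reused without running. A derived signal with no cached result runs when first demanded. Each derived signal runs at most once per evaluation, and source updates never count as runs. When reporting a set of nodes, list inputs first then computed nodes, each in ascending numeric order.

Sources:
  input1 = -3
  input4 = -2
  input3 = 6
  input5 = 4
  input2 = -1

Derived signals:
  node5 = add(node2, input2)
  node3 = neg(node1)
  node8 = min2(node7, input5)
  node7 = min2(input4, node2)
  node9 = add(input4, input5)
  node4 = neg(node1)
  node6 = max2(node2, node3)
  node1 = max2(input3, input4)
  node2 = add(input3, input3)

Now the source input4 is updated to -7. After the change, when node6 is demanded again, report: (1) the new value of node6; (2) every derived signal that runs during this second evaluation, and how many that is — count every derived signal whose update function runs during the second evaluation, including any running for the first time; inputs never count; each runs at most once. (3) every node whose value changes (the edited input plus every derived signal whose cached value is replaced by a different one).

First evaluation (everything demanded from the output):
  node1 = max2(6, -2) = 6
  node2 = add(6, 6) = 12
  node3 = neg(6) = -6
  node6 = max2(12, -6) = 12

Propagation after the edit:
  node1: runs — input4 -2->-7; result 6 (same value as before).
  node3: checked — values it read are unchanged (node1 unchanged); reused cached -6 without running.
  node6: checked — values it read are unchanged (node2 unchanged, node3 unchanged); reused cached 12 without running.

Key observation: the change is absorbed at node1 — it re-runs but produces the same value, and the output's value is unchanged.

New value of node6: 12.
Derived signals that run: node1 — 1 in total.
Values that change: input4.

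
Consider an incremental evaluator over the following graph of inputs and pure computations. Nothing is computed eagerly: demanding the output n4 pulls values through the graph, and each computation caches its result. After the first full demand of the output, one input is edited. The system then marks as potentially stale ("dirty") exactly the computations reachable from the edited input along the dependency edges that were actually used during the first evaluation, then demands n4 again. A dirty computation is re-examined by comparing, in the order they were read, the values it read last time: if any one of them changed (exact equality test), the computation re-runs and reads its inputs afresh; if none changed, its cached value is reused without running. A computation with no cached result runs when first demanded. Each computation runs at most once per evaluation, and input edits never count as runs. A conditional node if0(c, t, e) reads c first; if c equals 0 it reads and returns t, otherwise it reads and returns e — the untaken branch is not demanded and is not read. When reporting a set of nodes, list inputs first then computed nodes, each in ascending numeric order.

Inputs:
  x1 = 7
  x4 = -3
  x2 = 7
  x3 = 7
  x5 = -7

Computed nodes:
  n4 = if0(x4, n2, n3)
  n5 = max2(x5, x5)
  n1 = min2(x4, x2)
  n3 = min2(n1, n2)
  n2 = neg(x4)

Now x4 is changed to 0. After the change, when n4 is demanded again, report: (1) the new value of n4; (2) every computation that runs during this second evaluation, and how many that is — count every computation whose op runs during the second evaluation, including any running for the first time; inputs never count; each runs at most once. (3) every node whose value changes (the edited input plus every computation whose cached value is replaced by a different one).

Initial pass — values computed on the first demand:
  n1 = min2(-3, 7) = -3
  n2 = neg(-3) = 3
  n3 = min2(-3, 3) = -3
  n4 = if0(x4=-3 -> else branch n3) = -3

Second demand — change propagation:
  n1: dirty yet unreached — the second evaluation never asks for it.
  n2: re-runs because x4 -3->0; new result 0.
  n3: dirty yet unreached — the second evaluation never asks for it.
  n4: re-runs because x4 -3->0; new result 0.

The important point: the flipped condition redirects demand; n1, n3 are left stale, never re-checked.

n4 now evaluates to 0.
Run set: n2, n4 (2 run).
Changed values: x4, n2, n4.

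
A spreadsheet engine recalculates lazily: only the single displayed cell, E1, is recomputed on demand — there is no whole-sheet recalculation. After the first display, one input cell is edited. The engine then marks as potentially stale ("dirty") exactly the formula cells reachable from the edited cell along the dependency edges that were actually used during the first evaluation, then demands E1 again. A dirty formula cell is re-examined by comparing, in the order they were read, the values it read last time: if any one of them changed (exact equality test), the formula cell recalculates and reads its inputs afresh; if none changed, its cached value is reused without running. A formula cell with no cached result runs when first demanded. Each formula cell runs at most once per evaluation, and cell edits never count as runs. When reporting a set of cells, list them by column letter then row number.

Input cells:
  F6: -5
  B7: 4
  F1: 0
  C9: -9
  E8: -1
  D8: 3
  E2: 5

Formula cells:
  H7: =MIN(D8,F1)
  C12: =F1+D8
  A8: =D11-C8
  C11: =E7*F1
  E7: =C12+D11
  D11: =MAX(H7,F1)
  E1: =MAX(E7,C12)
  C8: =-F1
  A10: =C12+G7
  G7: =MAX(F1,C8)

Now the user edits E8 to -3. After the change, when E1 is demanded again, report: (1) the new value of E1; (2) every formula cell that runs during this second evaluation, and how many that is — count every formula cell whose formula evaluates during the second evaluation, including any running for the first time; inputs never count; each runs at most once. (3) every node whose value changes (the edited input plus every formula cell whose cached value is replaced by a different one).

New value of E1: 3.
Formula cells that run: none — 0 in total.
Values that change: E8.
Key observation: E8 is never demanded by the output, so the edit triggers no recomputation at all.

First evaluation (everything demanded from the output):
  C12 = 0 + 3 = 3
  H7 = MIN(3, 0) = 0
  D11 = MAX(0, 0) = 0
  E7 = 3 + 0 = 3
  E1 = MAX(3, 3) = 3

Propagation after the edit:
  E8 feeds no computation that the output demands — nothing is marked dirty and nothing runs.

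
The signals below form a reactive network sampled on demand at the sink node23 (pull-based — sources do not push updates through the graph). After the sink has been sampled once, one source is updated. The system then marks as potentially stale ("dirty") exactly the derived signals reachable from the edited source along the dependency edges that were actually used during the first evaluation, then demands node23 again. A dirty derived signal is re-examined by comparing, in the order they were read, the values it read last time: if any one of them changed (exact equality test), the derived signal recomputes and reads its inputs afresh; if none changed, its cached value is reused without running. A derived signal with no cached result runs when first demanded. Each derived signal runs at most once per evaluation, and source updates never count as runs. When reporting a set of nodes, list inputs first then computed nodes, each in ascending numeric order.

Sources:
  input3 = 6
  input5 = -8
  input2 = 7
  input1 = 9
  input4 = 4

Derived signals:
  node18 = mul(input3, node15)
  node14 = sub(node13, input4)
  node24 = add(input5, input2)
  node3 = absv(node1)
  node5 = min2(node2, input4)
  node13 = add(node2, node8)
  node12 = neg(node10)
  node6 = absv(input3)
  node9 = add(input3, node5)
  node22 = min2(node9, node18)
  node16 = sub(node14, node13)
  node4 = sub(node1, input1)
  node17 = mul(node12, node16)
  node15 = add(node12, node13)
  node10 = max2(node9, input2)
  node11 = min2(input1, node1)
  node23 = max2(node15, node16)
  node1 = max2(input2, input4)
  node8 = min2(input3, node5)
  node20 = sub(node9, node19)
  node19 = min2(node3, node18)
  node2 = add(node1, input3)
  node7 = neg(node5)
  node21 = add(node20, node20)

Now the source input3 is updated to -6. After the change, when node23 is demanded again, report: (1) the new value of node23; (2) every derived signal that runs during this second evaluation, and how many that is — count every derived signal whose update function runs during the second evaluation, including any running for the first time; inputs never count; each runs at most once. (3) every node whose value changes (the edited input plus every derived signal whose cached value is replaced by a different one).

Initial pass — values computed on the first demand:
  node1 = max2(7, 4) = 7
  node2 = add(7, 6) = 13
  node5 = min2(13, 4) = 4
  node8 = min2(6, 4) = 4
  node9 = add(6, 4) = 10
  node10 = max2(10, 7) = 10
  node12 = neg(10) = -10
  node13 = add(13, 4) = 17
  node14 = sub(17, 4) = 13
  node15 = add(-10, 17) = 7
  node16 = sub(13, 17) = -4
  node23 = max2(7, -4) = 7

Second demand — change propagation:
  node2: re-runs because input3 6->-6; new result 1.
  node5: re-runs because node2 13->1; new result 1.
  node8: re-runs because input3 6->-6; node5 4->1; new result -6.
  node9: re-runs because input3 6->-6; node5 4->1; new result -5.
  node10: re-runs because node9 10->-5; new result 7.
  node12: re-runs because node10 10->7; new result -7.
  node13: re-runs because node2 13->1; node8 4->-6; new result -5.
  node14: re-runs because node13 17->-5; new result -9.
  node15: re-runs because node12 -10->-7; node13 17->-5; new result -12.
  node16: re-runs because node14 13->-9; node13 17->-5; new result -4 (unchanged).
  node23: re-runs because node15 7->-12; new result -4.

node23 now evaluates to -4.
Run set: node2, node5, node8, node9, node10, node12, node13, node14, node15, node16, node23 (11 run).
Changed values: input3, node2, node5, node8, node9, node10, node12, node13, node14, node15, node23.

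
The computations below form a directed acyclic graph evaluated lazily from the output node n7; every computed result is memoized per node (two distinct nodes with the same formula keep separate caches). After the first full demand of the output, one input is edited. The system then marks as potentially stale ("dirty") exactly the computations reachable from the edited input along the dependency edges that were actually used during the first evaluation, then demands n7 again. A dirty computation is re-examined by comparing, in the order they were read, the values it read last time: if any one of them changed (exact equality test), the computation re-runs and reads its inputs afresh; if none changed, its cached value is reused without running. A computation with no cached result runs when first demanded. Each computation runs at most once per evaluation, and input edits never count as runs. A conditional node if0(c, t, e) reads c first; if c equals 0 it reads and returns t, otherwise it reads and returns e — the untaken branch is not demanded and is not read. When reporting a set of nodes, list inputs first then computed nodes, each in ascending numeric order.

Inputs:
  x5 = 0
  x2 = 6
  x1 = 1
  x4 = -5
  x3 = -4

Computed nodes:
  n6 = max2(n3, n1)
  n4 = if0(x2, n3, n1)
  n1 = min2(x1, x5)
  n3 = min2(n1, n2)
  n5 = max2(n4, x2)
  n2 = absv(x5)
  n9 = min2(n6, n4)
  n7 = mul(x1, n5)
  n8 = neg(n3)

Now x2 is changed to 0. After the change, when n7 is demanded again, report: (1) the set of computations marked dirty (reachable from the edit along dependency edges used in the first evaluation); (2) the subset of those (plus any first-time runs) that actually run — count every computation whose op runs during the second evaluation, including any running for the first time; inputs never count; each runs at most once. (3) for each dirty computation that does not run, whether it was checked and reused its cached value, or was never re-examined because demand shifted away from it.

The edit dirties: n4, n5, n7.
5 computations run: n2, n3, n4, n5, n7.
No dirty computation escaped a run.
Note the branch switch — n2, n3 had no cache and run now for the first time.

First demand of the output computes:
  n1 = min2(1, 0) = 0
  n4 = if0(x2=6 -> else branch n1) = 0
  n5 = max2(0, 6) = 6
  n7 = mul(1, 6) = 6

After the edit, cleaning proceeds:
  n2: had never run; runs now, result 0.
  n3: had never run; runs now, result 0.
  n4: a read changed (x2 6->0) — executes, giving 0 — identical to its old value.
  n5: a read changed (x2 6->0) — executes, giving 0.
  n7: a read changed (n5 6->0) — executes, giving 0.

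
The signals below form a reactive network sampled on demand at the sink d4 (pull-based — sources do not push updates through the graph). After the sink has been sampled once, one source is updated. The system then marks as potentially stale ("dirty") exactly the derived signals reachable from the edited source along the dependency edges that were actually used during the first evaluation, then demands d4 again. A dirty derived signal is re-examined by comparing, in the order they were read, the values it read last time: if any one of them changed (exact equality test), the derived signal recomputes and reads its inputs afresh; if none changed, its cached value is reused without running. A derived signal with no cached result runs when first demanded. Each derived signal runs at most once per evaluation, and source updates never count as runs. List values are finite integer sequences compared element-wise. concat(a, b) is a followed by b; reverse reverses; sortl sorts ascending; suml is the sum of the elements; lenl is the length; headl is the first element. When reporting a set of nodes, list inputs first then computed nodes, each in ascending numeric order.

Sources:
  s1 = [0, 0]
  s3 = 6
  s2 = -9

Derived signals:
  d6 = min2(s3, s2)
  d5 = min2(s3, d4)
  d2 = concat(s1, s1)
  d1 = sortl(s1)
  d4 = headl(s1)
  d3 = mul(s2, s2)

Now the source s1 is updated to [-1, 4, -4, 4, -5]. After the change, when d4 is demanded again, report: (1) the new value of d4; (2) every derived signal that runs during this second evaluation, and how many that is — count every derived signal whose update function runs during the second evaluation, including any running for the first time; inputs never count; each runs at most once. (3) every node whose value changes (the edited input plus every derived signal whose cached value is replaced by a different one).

Initial pass — values computed on the first demand:
  d4 = headl([0, 0]) = 0

Second demand — change propagation:
  d4: re-runs because s1 [0, 0]->[-1, 4, -4, 4, -5]; new result -1.

d4 now evaluates to -1.
Run set: d4 (1 run).
Changed values: s1, d4.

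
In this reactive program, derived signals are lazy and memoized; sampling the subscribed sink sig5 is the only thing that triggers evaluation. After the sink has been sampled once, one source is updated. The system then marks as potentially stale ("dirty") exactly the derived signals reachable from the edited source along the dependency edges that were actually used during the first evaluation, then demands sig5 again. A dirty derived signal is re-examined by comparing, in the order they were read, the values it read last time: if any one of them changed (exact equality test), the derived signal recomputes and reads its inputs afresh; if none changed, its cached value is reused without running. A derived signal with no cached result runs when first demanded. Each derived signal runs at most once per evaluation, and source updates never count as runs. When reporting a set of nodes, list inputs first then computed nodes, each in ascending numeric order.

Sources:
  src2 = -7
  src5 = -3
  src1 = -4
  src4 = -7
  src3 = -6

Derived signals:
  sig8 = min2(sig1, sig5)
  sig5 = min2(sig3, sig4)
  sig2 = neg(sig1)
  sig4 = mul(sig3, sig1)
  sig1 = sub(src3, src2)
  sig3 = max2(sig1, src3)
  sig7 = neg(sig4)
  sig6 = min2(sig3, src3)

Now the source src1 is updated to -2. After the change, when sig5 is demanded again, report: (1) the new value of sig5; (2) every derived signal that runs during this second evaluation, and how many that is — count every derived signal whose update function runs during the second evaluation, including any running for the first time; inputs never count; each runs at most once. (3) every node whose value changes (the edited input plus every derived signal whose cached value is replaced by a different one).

Demanding sig5 again yields 1.
0 derived signals run: none.
The nodes whose values change: src1.
Note the shortcut — nothing in the graph depends on src1 at all, so no recomputation happens.

First demand of the output computes:
  sig1 = sub(-6, -7) = 1
  sig3 = max2(1, -6) = 1
  sig4 = mul(1, 1) = 1
  sig5 = min2(1, 1) = 1

After the edit, cleaning proceeds:
  no node depends on src1 at all; the second demand re-runs nothing.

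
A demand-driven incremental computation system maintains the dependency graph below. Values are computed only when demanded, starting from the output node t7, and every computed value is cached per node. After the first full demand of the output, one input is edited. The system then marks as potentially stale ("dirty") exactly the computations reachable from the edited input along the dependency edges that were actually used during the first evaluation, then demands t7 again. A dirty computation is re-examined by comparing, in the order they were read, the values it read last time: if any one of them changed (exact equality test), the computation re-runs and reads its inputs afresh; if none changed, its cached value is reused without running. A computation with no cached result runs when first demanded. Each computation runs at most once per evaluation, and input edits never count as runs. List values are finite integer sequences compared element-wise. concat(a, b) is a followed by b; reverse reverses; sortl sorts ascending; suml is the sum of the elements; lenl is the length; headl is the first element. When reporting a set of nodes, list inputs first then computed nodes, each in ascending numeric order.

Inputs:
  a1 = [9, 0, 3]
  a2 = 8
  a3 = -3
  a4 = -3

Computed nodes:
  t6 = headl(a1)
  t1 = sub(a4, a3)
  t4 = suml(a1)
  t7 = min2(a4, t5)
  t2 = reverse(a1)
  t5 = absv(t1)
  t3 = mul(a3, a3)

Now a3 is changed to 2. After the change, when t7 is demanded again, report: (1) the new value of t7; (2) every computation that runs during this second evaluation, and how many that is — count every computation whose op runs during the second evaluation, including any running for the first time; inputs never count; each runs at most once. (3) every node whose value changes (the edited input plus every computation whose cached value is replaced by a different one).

First evaluation (everything demanded from the output):
  t1 = sub(-3, -3) = 0
  t5 = absv(0) = 0
  t7 = min2(-3, 0) = -3

Propagation after the edit:
  t1: runs — a3 -3->2; result -5.
  t5: runs — t1 0->-5; result 5.
  t7: runs — t5 0->5; result -3 (same value as before).

New value of t7: -3.
Computations that run: t1, t5, t7 — 3 in total.
Values that change: a3, t1, t5.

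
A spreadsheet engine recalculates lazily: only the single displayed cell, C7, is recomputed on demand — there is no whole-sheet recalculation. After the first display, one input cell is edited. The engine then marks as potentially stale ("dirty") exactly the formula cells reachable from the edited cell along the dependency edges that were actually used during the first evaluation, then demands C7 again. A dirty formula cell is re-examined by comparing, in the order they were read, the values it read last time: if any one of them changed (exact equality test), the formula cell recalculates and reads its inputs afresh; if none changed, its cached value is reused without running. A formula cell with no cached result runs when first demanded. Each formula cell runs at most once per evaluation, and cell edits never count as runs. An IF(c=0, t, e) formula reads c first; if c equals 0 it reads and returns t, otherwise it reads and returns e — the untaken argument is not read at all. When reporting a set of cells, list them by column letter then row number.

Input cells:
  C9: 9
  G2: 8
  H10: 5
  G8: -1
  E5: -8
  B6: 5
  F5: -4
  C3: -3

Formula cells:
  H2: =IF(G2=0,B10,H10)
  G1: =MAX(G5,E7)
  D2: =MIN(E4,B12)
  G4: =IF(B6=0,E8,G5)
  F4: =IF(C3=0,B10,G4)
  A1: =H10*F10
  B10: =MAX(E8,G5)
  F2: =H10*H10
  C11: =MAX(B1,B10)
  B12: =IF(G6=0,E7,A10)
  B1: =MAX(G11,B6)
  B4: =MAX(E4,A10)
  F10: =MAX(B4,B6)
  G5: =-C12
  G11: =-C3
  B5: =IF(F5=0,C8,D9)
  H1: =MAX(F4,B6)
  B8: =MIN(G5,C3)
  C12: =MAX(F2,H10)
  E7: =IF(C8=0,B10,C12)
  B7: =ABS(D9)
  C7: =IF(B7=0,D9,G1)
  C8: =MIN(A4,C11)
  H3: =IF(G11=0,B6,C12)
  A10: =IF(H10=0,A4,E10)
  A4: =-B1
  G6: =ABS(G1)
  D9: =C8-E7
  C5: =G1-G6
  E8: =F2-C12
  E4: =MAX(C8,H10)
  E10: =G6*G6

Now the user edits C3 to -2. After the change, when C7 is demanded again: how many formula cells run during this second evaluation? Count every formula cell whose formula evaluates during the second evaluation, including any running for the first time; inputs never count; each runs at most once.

First evaluation (everything demanded from the output):
  F2 = 5 * 5 = 25
  C12 = MAX(25, 5) = 25
  E8 = 25 - 25 = 0
  G5 = -(25) = -25
  B10 = MAX(0, -25) = 0
  G11 = -(-3) = 3
  B1 = MAX(3, 5) = 5
  A4 = -(5) = -5
  C11 = MAX(5, 0) = 5
  C8 = MIN(-5, 5) = -5
  E7 = IF(C8=0: C8=-5 -> else branch C12) = 25
  D9 = -5 - 25 = -30
  B7 = ABS(-30) = 30
  G1 = MAX(-25, 25) = 25
  C7 = IF(B7=0: B7=30 -> else branch G1) = 25

Propagation after the edit:
  G11: runs — C3 -3->-2; result 2.
  B1: runs — G11 3->2; result 5 (same value as before).
  A4: checked — values it read are unchanged (B1 unchanged); reused cached -5 without running.
  C11: checked — values it read are unchanged (B1 unchanged, B10 unchanged); reused cached 5 without running.
  C8: checked — values it read are unchanged (A4 unchanged, C11 unchanged); reused cached -5 without running.
  E7: checked — values it read are unchanged (C8 unchanged, C12 unchanged); reused cached 25 without running.
  D9: checked — values it read are unchanged (C8 unchanged, E7 unchanged); reused cached -30 without running.
  B7: checked — values it read are unchanged (D9 unchanged); reused cached 30 without running.
  G1: checked — values it read are unchanged (G5 unchanged, E7 unchanged); reused cached 25 without running.
  C7: checked — values it read are unchanged (B7 unchanged, G1 unchanged); reused cached 25 without running.

Key observation: the change is absorbed at B1 — it re-runs but produces the same value, and the output's value is unchanged.

Formula cells that run: B1, G11 — 2 in total.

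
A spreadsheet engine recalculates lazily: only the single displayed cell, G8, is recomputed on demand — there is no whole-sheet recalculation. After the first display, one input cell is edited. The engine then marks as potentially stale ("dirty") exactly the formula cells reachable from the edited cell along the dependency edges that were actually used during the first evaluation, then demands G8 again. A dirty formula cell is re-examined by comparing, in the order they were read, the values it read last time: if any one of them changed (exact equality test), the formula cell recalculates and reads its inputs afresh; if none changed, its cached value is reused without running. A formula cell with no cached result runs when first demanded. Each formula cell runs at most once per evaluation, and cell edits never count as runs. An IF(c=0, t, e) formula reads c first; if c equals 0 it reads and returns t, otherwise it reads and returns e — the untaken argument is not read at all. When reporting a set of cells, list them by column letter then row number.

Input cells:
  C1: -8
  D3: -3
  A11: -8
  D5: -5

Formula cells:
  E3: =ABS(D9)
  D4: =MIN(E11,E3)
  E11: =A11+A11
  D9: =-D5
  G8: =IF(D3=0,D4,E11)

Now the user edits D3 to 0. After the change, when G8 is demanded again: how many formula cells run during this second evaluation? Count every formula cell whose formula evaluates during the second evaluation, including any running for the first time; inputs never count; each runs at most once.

Formula cells that run: D4, D9, E3, G8 — 4 in total.
Key observation: a condition flipped, so demand reaches new nodes — D4, D9, E3 run for the first time.

First evaluation (everything demanded from the output):
  E11 = -8 + -8 = -16
  G8 = IF(D3=0: D3=-3 -> else branch E11) = -16

Propagation after the edit:
  D9: demanded for the first time — runs, produces 5.
  E3: demanded for the first time — runs, produces 5.
  D4: demanded for the first time — runs, produces -16.
  G8: runs — D3 -3->0; result -16 (same value as before).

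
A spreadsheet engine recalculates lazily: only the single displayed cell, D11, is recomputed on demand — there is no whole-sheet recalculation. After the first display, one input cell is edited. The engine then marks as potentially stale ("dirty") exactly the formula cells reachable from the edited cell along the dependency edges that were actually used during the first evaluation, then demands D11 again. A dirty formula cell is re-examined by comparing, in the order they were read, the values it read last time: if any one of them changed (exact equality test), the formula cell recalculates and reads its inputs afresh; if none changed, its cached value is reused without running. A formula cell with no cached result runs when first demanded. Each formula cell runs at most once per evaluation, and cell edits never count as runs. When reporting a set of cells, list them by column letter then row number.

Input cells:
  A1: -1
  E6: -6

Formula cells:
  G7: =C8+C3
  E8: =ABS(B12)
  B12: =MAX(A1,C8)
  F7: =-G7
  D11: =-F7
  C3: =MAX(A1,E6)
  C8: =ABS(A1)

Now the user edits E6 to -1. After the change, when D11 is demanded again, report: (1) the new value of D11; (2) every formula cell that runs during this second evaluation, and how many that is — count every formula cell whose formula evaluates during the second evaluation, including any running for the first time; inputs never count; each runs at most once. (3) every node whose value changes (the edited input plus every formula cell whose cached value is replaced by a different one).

First evaluation (everything demanded from the output):
  C3 = MAX(-1, -6) = -1
  C8 = ABS(-1) = 1
  G7 = 1 + -1 = 0
  F7 = -(0) = 0
  D11 = -(0) = 0

Propagation after the edit:
  C3: runs — E6 -6->-1; result -1 (same value as before).
  G7: checked — values it read are unchanged (C8 unchanged, C3 unchanged); reused cached 0 without running.
  F7: checked — values it read are unchanged (G7 unchanged); reused cached 0 without running.
  D11: checked — values it read are unchanged (F7 unchanged); reused cached 0 without running.

Key observation: the change is absorbed at C3 — it re-runs but produces the same value, and the output's value is unchanged.

New value of D11: 0.
Formula cells that run: C3 — 1 in total.
Values that change: E6.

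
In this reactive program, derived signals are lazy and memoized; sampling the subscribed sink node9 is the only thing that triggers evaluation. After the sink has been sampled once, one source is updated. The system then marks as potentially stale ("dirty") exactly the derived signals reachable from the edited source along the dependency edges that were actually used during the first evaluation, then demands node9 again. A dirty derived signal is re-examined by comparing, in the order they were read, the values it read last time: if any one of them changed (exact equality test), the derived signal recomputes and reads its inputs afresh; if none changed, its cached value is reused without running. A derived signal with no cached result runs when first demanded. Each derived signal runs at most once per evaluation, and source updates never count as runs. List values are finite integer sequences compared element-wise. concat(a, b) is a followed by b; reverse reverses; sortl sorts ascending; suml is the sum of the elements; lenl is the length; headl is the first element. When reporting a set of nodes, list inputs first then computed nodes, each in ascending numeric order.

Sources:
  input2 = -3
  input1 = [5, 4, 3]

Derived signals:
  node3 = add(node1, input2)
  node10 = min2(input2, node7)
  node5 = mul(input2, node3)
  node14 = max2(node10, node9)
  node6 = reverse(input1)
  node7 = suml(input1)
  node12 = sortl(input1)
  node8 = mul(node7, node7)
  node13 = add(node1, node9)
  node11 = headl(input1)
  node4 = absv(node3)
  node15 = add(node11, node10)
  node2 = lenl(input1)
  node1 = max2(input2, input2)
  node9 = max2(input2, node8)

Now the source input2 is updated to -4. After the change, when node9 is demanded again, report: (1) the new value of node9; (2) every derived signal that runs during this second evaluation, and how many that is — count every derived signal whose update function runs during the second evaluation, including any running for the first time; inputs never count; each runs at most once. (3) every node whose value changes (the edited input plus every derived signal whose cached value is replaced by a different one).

First demand of the output computes:
  node7 = suml([5, 4, 3]) = 12
  node8 = mul(12, 12) = 144
  node9 = max2(-3, 144) = 144

After the edit, cleaning proceeds:
  node9: a read changed (input2 -3->-4) — executes, giving 144 — identical to its old value.

Demanding node9 again yields 144.
1 derived signals run: node9.
The nodes whose values change: input2.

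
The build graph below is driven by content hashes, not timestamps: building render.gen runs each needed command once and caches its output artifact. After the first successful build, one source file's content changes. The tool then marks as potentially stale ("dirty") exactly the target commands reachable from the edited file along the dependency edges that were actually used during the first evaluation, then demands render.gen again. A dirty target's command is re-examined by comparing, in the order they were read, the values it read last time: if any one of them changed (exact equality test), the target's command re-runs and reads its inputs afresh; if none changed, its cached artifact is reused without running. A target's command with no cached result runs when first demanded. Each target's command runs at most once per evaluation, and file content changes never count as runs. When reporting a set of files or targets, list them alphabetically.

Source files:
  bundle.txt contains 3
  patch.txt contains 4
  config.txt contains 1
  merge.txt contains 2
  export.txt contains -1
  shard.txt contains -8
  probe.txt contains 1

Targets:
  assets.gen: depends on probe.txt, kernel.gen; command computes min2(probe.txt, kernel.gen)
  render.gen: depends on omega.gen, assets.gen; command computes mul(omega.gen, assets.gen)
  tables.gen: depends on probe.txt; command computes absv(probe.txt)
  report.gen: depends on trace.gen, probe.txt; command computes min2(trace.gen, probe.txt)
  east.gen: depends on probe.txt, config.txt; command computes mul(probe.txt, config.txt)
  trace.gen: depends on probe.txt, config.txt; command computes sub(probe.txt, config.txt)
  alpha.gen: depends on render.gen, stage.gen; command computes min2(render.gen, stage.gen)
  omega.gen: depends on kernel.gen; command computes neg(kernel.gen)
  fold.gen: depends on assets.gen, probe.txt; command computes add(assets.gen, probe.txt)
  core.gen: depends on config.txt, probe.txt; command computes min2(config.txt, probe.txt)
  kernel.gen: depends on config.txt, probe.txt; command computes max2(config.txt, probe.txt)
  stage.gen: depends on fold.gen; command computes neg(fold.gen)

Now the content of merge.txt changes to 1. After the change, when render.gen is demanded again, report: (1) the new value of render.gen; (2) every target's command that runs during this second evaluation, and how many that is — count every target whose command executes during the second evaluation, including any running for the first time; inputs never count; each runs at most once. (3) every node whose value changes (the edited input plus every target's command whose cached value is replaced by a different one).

render.gen now evaluates to -1.
Run set: none (0 run).
Changed values: merge.txt.
The important point: nothing the output needs ever reads merge.txt, so the edit is invisible to it.

Initial pass — values computed on the first demand:
  kernel.gen = max2(1, 1) = 1
  assets.gen = min2(1, 1) = 1
  omega.gen = neg(1) = -1
  render.gen = mul(-1, 1) = -1

Second demand — change propagation:
  no demanded computation ever read merge.txt, so the edit dirties nothing and nothing runs.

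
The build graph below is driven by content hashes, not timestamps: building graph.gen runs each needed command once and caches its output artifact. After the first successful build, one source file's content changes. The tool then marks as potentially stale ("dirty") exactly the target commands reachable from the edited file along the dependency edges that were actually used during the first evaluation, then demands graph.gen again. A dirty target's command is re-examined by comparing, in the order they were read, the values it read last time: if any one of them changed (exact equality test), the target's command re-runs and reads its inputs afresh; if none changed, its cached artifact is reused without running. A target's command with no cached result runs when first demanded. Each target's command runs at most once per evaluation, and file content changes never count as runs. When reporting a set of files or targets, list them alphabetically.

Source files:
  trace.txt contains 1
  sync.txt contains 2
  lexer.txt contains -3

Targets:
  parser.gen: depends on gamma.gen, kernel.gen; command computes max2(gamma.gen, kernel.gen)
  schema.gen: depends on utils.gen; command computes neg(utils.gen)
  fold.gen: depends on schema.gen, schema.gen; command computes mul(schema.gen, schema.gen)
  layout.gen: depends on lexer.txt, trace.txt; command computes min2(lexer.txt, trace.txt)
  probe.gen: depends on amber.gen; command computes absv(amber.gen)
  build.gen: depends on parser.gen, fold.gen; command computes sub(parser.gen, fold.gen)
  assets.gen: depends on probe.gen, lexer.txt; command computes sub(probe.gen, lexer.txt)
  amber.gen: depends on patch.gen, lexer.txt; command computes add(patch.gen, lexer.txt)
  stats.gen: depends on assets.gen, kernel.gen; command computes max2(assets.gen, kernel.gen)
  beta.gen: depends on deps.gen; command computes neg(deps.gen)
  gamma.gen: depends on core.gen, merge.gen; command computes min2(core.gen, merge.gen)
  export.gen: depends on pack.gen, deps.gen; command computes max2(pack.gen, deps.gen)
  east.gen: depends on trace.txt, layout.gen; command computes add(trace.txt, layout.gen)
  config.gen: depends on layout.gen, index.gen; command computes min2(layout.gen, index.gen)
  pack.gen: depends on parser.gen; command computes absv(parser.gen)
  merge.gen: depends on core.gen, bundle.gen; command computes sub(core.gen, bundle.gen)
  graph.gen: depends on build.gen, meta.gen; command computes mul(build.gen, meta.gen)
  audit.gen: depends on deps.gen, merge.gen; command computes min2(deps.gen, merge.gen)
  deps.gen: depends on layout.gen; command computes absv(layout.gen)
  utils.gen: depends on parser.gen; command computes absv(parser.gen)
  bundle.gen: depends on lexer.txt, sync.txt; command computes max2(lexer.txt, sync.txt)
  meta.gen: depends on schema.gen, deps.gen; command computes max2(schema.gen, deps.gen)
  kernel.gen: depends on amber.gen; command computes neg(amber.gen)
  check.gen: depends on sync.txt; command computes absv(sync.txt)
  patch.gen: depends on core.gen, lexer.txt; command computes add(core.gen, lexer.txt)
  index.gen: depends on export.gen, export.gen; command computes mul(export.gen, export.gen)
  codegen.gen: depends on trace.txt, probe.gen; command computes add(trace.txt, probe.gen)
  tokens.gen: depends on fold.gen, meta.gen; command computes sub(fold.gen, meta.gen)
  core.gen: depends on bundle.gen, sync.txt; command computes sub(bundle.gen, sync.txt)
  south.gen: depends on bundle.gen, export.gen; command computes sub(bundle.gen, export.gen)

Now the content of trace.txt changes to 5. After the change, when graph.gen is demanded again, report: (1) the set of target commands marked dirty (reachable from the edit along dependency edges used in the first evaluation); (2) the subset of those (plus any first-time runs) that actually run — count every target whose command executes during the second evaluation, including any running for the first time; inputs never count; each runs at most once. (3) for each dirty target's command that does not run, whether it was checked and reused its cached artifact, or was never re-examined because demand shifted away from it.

Dirty set: deps.gen, graph.gen, layout.gen, meta.gen.
Run set: layout.gen (1 run).
Re-examined without running (cache reused): deps.gen, graph.gen, meta.gen.
The important point: layout.gen recomputes to an identical value, and the output ends up unchanged.

Initial pass — values computed on the first demand:
  bundle.gen = max2(-3, 2) = 2
  core.gen = sub(2, 2) = 0
  layout.gen = min2(-3, 1) = -3
  deps.gen = absv(-3) = 3
  merge.gen = sub(0, 2) = -2
  gamma.gen = min2(0, -2) = -2
  patch.gen = add(0, -3) = -3
  amber.gen = add(-3, -3) = -6
  kernel.gen = neg(-6) = 6
  parser.gen = max2(-2, 6) = 6
  utils.gen = absv(6) = 6
  schema.gen = neg(6) = -6
  fold.gen = mul(-6, -6) = 36
  build.gen = sub(6, 36) = -30
  meta.gen = max2(-6, 3) = 3
  graph.gen = mul(-30, 3) = -90

Second demand — change propagation:
  layout.gen: re-runs because trace.txt 1->5; new result -3 (unchanged).
  deps.gen: re-examined; everything it read last time is the same (layout.gen unchanged) — cache 3 kept, no run.
  meta.gen: re-examined; everything it read last time is the same (schema.gen unchanged, deps.gen unchanged) — cache 3 kept, no run.
  graph.gen: re-examined; everything it read last time is the same (build.gen unchanged, meta.gen unchanged) — cache -90 kept, no run.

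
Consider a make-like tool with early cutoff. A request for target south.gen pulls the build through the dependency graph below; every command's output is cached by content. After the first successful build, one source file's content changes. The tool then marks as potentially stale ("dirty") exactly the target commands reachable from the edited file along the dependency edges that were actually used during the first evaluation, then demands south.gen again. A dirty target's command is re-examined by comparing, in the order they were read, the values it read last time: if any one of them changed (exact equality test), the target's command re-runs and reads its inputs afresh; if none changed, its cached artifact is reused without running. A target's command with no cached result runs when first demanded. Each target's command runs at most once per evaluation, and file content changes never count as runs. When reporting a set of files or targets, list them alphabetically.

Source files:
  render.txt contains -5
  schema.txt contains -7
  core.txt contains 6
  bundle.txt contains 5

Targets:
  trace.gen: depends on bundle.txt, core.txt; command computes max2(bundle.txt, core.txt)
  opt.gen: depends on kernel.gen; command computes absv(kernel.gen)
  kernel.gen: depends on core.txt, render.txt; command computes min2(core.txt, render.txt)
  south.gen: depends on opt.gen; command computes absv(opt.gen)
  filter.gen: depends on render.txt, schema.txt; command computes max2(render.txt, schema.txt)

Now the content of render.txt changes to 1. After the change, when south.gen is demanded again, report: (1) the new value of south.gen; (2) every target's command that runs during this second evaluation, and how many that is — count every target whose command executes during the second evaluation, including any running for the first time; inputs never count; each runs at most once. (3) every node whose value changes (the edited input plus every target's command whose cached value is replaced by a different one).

Demanding south.gen again yields 1.
3 target commands run: kernel.gen, opt.gen, south.gen.
The nodes whose values change: kernel.gen, opt.gen, render.txt, south.gen.

First demand of the output computes:
  kernel.gen = min2(6, -5) = -5
  opt.gen = absv(-5) = 5
  south.gen = absv(5) = 5

After the edit, cleaning proceeds:
  kernel.gen: a read changed (render.txt -5->1) — executes, giving 1.
  opt.gen: a read changed (kernel.gen -5->1) — executes, giving 1.
  south.gen: a read changed (opt.gen 5->1) — executes, giving 1.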